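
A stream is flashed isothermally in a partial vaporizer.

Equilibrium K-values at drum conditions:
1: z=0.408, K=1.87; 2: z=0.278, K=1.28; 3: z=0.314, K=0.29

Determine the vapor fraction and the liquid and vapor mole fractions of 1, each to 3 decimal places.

ψ = 0.443, x_1 = 0.294, y_1 = 0.551

Material balance + equilibrium reduce to Σ zᵢ(Kᵢ−1)/(1+ψ(Kᵢ−1)) = 0.
Check two-phase: ΣzᵢKᵢ = 1.210 > 1 and Σzᵢ/Kᵢ = 1.518 > 1, so g(0) = 0.210 > 0 and g(1) = -0.518 < 0.
Newton–Raphson from ψ = 0.62:
  ψ = 0.620: g = -0.1013, g' = -0.651 → ψ = 0.464
  ψ = 0.464: g = -0.0109, g' = -0.526 → ψ = 0.444
  ψ = 0.444: g = -0.0001, g' = -0.515 → ψ = 0.443
Converged at ψ = 0.443.
Compositions from xᵢ = zᵢ/(1+ψ(Kᵢ−1)), yᵢ = Kᵢxᵢ:
  1: x = 0.294, y = 0.551
  2: x = 0.247, y = 0.317
  3: x = 0.458, y = 0.133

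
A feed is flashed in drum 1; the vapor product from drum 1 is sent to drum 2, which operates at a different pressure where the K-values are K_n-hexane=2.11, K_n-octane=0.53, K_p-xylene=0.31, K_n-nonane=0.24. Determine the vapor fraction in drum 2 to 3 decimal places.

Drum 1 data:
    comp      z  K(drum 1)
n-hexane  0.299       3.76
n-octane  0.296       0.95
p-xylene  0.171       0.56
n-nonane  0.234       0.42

Drum 1:
Material balance + equilibrium reduce to Σ zᵢ(Kᵢ−1)/(1+ψ₁(Kᵢ−1)) = 0.
Feasibility: ΣzᵢKᵢ = 1.599, Σzᵢ/Kᵢ = 1.254 — both > 1, two phases present.
Newton–Raphson from ψ₁ = 0.47:
  ψ₁ = 0.470: g = 0.0626, g' = -0.634 → ψ₁ = 0.569
  ψ₁ = 0.569: g = 0.0030, g' = -0.580 → ψ₁ = 0.574
Converged at ψ₁ = 0.574.
Drum-1 compositions:
  n-hexane: x = 0.116, y = 0.435
  n-octane: x = 0.305, y = 0.290
  p-xylene: x = 0.229, y = 0.128
  n-nonane: x = 0.351, y = 0.147
Drum-2 feed = drum-1 vapor: z₂ = (0.4351, 0.2895, 0.1281, 0.1473).
Drum 2:
Material balance + equilibrium reduce to Σ zᵢ(Kᵢ−1)/(1+ψ₂(Kᵢ−1)) = 0.
Feasibility: ΣzᵢKᵢ = 1.146, Σzᵢ/Kᵢ = 1.780 — both > 1, two phases present.
Iterate (Newton) starting at ψ₂ = 0.5:
  ψ₂ = 0.500: g = -0.1829, g' = -0.695 → ψ₂ = 0.237
  ψ₂ = 0.237: g = -0.0128, g' = -0.631 → ψ₂ = 0.216
Converged at ψ₂ = 0.216.
  n-hexane: x = 0.351, y = 0.740
  n-octane: x = 0.322, y = 0.171
  p-xylene: x = 0.151, y = 0.047
  n-nonane: x = 0.176, y = 0.042

V/F (drum 2) = 0.216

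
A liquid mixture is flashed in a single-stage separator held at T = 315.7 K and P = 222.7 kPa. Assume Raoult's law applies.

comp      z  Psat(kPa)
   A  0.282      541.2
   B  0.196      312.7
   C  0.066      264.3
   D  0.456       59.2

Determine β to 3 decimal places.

Raoult's law: Kᵢ = Pᵢˢᵃᵗ/P = Pᵢˢᵃᵗ/222.7.
  K_A = 541.2/222.7 = 2.43018, K_B = 312.7/222.7 = 1.40413, K_C = 264.3/222.7 = 1.18680, K_D = 59.2/222.7 = 0.26583
Let β = V/F and solve Σ zᵢ(Kᵢ−1)/(1+β(Kᵢ−1)) = 0.
g(0) = ΣzᵢKᵢ − 1 = 0.160 and g(1) = 1 − Σzᵢ/Kᵢ = -1.027, so a root lies in (0, 1).
Newton–Raphson from β = 0.39:
  β = 0.390: g = -0.1303, g' = -0.746 → β = 0.215
  β = 0.215: g = -0.0046, g' = -0.713 → β = 0.209
Converged at β = 0.209.

β = 0.209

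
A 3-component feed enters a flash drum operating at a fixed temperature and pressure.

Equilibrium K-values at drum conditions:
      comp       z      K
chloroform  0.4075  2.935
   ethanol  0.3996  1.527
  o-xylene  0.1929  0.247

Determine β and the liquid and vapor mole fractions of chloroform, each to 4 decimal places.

β = 0.8841, x_chloroform = 0.1503, y_chloroform = 0.4412

Newton iteration, β⁰ = 0.5:
  β = 0.5000: g = 0.33448, g' = -0.7450 → β = 0.9489
  β = 0.9489: g = -0.09047, g' = -1.5814 → β = 0.8917
  β = 0.8917: g = -0.00957, g' = -1.2702 → β = 0.8842
  β = 0.8842: g = -0.00012, g' = -1.2386 → β = 0.8841
Converged at β = 0.8841.
Compositions from xᵢ = zᵢ/(1+β(Kᵢ−1)), yᵢ = Kᵢxᵢ:
  chloroform: x = 0.1503, y = 0.4412
  ethanol: x = 0.2726, y = 0.4162
  o-xylene: x = 0.5771, y = 0.1425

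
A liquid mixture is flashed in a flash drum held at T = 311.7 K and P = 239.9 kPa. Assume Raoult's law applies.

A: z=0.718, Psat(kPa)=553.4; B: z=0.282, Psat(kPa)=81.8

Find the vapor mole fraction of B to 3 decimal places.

y_B = 0.227

Raoult's law: Kᵢ = Pᵢˢᵃᵗ/P = Pᵢˢᵃᵗ/239.9.
  K_A = 553.4/239.9 = 2.30679, K_B = 81.8/239.9 = 0.34098
Newton–Raphson from β = 0.3:
  β = 0.300: g = 0.4424, g' = -0.823 → β = 0.838
  β = 0.838: g = 0.0332, g' = -0.890 → β = 0.875
  β = 0.875: g = -0.0011, g' = -0.950 → β = 0.874
Converged at β = 0.874.
Compositions from xᵢ = zᵢ/(1+β(Kᵢ−1)), yᵢ = Kᵢxᵢ:
  A: x = 0.335, y = 0.773
  B: x = 0.665, y = 0.227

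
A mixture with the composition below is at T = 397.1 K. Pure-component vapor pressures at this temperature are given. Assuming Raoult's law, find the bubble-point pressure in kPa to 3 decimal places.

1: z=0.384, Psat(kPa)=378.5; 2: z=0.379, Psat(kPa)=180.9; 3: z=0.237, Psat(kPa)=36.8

Pbub = 222.627 kPa

At the bubble point ψ → 0, so ΣzᵢKᵢ = 1 with Kᵢ = Pᵢˢᵃᵗ/P ⇒ P = ΣzᵢPᵢˢᵃᵗ.
P = 0.384·378.5 + 0.379·180.9 + 0.237·36.8 = 222.627 kPa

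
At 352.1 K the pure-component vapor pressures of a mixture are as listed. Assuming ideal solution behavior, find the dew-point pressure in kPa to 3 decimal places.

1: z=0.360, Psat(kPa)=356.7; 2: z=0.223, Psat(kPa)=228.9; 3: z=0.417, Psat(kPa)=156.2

Pdew = 214.909 kPa

At the dew point ψ → 1, so Σzᵢ/Kᵢ = 1 with Kᵢ = Pᵢˢᵃᵗ/P ⇒ 1/P = Σzᵢ/Pᵢˢᵃᵗ.
1/P = 0.360/356.7 + 0.223/228.9 + 0.417/156.2 = 0.004653 ⇒ P = 214.909 kPa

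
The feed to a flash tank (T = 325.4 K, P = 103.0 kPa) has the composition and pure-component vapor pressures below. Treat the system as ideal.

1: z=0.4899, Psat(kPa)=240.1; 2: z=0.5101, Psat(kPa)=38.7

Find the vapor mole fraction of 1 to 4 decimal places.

y_1 = 0.7442

Raoult's law: Kᵢ = Pᵢˢᵃᵗ/P = Pᵢˢᵃᵗ/103.0.
  K_1 = 240.1/103.0 = 2.331068, K_2 = 38.7/103.0 = 0.375728
Iterate (Newton) starting at ψ = 0.44:
  ψ = 0.4400: g = -0.02780, g' = -0.7231 → ψ = 0.4016
  ψ = 0.4016: g = -0.00002, g' = -0.7227 → ψ = 0.4015
Converged at ψ = 0.4015.
Compositions from xᵢ = zᵢ/(1+ψ(Kᵢ−1)), yᵢ = Kᵢxᵢ:
  1: x = 0.3193, y = 0.7442
  2: x = 0.6807, y = 0.2558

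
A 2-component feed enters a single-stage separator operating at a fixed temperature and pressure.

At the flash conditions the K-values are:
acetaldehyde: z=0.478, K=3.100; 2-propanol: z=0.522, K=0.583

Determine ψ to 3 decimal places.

ψ = 0.898

Iterate (Newton) starting at ψ = 0.5:
  ψ = 0.500: g = 0.2146, g' = -0.646 → ψ = 0.832
  ψ = 0.832: g = 0.0321, g' = -0.492 → ψ = 0.897
  ψ = 0.897: g = 0.0003, g' = -0.485 → ψ = 0.898
Converged at ψ = 0.898.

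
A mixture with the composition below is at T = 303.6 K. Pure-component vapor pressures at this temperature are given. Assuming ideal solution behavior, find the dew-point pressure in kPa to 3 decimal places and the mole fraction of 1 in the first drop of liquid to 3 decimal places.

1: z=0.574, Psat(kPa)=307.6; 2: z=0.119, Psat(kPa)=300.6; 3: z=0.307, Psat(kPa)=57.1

Pdew = 130.916 kPa, x_1 = 0.244

At the dew point ψ → 1, so Σzᵢ/Kᵢ = 1 with Kᵢ = Pᵢˢᵃᵗ/P ⇒ 1/P = Σzᵢ/Pᵢˢᵃᵗ.
1/P = 0.574/307.6 + 0.119/300.6 + 0.307/57.1 = 0.007638 ⇒ P = 130.916 kPa
xᵢ = zᵢP/Pᵢˢᵃᵗ ⇒ x_1 = 0.574·130.916/307.6 = 0.244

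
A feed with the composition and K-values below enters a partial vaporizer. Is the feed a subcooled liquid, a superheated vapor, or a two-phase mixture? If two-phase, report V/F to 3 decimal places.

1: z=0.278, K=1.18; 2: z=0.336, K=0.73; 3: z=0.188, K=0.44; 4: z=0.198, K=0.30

subcooled liquid

ΣzᵢKᵢ = 0.715; Σzᵢ/Kᵢ = 1.783.
Since ΣzᵢKᵢ < 1 the mixture is below its bubble point — single liquid phase.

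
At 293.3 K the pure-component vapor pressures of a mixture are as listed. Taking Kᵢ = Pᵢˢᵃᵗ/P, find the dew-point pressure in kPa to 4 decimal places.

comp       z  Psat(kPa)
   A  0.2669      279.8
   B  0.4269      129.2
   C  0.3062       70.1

At the dew point ψ → 1, so Σzᵢ/Kᵢ = 1 with Kᵢ = Pᵢˢᵃᵗ/P ⇒ 1/P = Σzᵢ/Pᵢˢᵃᵗ.
1/P = 0.2669/279.8 + 0.4269/129.2 + 0.3062/70.1 = 0.0086261 ⇒ P = 115.9270 kPa

Pdew = 115.9270 kPa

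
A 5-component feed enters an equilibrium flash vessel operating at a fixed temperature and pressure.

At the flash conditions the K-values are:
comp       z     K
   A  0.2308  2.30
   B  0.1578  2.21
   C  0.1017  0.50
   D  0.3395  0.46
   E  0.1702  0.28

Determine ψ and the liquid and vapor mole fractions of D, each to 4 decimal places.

ψ = 0.1803, x_D = 0.3761, y_D = 0.1730

Rachford–Rice: g(ψ) = Σ zᵢ(Kᵢ−1)/(1+ψ(Kᵢ−1)) = 0.
Check two-phase: ΣzᵢKᵢ = 1.1343 > 1 and Σzᵢ/Kᵢ = 1.7211 > 1, so g(0) = 0.1343 > 0 and g(1) = -0.7211 < 0.
Iterate (Newton) starting at ψ = 0.64:
  ψ = 0.6400: g = -0.31081, g' = -0.7792 → ψ = 0.2411
  ψ = 0.2411: g = -0.04064, g' = -0.6575 → ψ = 0.1793
  ψ = 0.1793: g = 0.00066, g' = -0.6809 → ψ = 0.1803
Converged at ψ = 0.1803.
Compositions from xᵢ = zᵢ/(1+ψ(Kᵢ−1)), yᵢ = Kᵢxᵢ:
  A: x = 0.1870, y = 0.4300
  B: x = 0.1295, y = 0.2863
  C: x = 0.1118, y = 0.0559
  D: x = 0.3761, y = 0.1730
  E: x = 0.1956, y = 0.0548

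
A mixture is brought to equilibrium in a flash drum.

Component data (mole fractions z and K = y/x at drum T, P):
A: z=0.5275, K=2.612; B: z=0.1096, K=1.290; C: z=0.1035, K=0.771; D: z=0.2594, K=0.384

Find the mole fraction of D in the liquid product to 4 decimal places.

x_D = 0.5646

Newton–Raphson from V/F = 0.42:
  V/F = 0.4200: g = 0.29359, g' = -0.6805 → V/F = 0.8515
  V/F = 0.8515: g = 0.01841, g' = -0.6931 → V/F = 0.8780
  V/F = 0.8780: g = -0.00030, g' = -0.7162 → V/F = 0.8776
Converged at V/F = 0.8776.
Compositions from xᵢ = zᵢ/(1+V/F(Kᵢ−1)), yᵢ = Kᵢxᵢ:
  A: x = 0.2185, y = 0.5706
  B: x = 0.0874, y = 0.1127
  C: x = 0.1295, y = 0.0999
  D: x = 0.5646, y = 0.2168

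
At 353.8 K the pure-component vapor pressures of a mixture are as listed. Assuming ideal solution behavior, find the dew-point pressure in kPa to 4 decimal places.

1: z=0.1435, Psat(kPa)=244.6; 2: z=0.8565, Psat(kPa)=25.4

At the dew point ψ → 1, so Σzᵢ/Kᵢ = 1 with Kᵢ = Pᵢˢᵃᵗ/P ⇒ 1/P = Σzᵢ/Pᵢˢᵃᵗ.
1/P = 0.1435/244.6 + 0.8565/25.4 = 0.0343071 ⇒ P = 29.1484 kPa

Pdew = 29.1484 kPa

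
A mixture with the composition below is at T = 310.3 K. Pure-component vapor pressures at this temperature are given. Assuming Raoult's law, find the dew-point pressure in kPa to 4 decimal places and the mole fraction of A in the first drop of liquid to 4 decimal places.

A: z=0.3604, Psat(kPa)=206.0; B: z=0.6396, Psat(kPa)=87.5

At the dew point ψ → 1, so Σzᵢ/Kᵢ = 1 with Kᵢ = Pᵢˢᵃᵗ/P ⇒ 1/P = Σzᵢ/Pᵢˢᵃᵗ.
1/P = 0.3604/206.0 + 0.6396/87.5 = 0.0090592 ⇒ P = 110.3847 kPa
xᵢ = zᵢP/Pᵢˢᵃᵗ ⇒ x_A = 0.3604·110.3847/206.0 = 0.1931

Pdew = 110.3847 kPa, x_A = 0.1931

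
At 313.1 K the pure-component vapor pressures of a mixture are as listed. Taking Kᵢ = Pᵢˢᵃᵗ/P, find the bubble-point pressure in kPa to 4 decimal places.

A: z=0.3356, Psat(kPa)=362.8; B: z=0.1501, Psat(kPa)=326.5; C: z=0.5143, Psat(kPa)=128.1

At the bubble point ψ → 0, so ΣzᵢKᵢ = 1 with Kᵢ = Pᵢˢᵃᵗ/P ⇒ P = ΣzᵢPᵢˢᵃᵗ.
P = 0.3356·362.8 + 0.1501·326.5 + 0.5143·128.1 = 236.6452 kPa

Pbub = 236.6452 kPa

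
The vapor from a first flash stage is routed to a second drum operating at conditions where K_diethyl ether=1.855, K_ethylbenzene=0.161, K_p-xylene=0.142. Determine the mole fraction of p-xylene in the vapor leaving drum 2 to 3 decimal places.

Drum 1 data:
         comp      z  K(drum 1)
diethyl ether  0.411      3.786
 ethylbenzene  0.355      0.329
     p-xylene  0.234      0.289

Drum 1:
Rachford–Rice: g(ψ₁) = Σ zᵢ(Kᵢ−1)/(1+ψ₁(Kᵢ−1)) = 0.
Check two-phase: ΣzᵢKᵢ = 1.740 > 1 and Σzᵢ/Kᵢ = 1.997 > 1, so g(0) = 0.740 > 0 and g(1) = -0.997 < 0.
Iterate (Newton) starting at ψ₁ = 0.38:
  ψ₁ = 0.380: g = 0.0085, g' = -1.263 → ψ₁ = 0.387
Converged at ψ₁ = 0.387.
Drum-1 compositions:
  diethyl ether: x = 0.198, y = 0.749
  ethylbenzene: x = 0.479, y = 0.158
  p-xylene: x = 0.323, y = 0.093
Drum-2 feed = drum-1 vapor: z₂ = (0.7490, 0.1577, 0.0933).
Drum 2:
Newton–Raphson from ψ₂ = 0.65:
  ψ₂ = 0.650: g = -0.0604, g' = -1.114 → ψ₂ = 0.596
  ψ₂ = 0.596: g = -0.0041, g' = -0.972 → ψ₂ = 0.592
Converged at ψ₂ = 0.592.
  diethyl ether: x = 0.497, y = 0.923
  ethylbenzene: x = 0.313, y = 0.050
  p-xylene: x = 0.189, y = 0.027

y_p-xylene (drum 2) = 0.027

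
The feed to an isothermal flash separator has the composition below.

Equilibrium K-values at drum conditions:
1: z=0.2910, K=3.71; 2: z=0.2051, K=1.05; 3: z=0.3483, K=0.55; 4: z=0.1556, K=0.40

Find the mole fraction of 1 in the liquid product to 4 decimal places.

Material balance + equilibrium reduce to Σ zᵢ(Kᵢ−1)/(1+V/F(Kᵢ−1)) = 0.
Check two-phase: ΣzᵢKᵢ = 1.5488 > 1 and Σzᵢ/Kᵢ = 1.2960 > 1, so g(0) = 0.5488 > 0 and g(1) = -0.2960 < 0.
Newton–Raphson from V/F = 0.5:
  V/F = 0.5000: g = 0.00926, g' = -0.6176 → V/F = 0.5150
  V/F = 0.5150: g = 0.00006, g' = -0.6097 → V/F = 0.5151
Converged at V/F = 0.5151.
Compositions from xᵢ = zᵢ/(1+V/F(Kᵢ−1)), yᵢ = Kᵢxᵢ:
  1: x = 0.1215, y = 0.4506
  2: x = 0.2000, y = 0.2099
  3: x = 0.4534, y = 0.2494
  4: x = 0.2252, y = 0.0901

x_1 = 0.1215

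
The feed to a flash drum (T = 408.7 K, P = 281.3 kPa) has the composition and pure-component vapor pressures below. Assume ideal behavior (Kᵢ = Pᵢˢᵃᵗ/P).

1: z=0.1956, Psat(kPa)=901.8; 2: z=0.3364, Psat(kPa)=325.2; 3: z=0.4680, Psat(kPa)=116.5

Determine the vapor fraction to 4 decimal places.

ψ = 0.2620

Raoult's law: Kᵢ = Pᵢˢᵃᵗ/P = Pᵢˢᵃᵗ/281.3.
  K_1 = 901.8/281.3 = 3.205830, K_2 = 325.2/281.3 = 1.156061, K_3 = 116.5/281.3 = 0.414149
Let ψ = V/F and solve Σ zᵢ(Kᵢ−1)/(1+ψ(Kᵢ−1)) = 0.
g(0) = ΣzᵢKᵢ − 1 = 0.2098 and g(1) = 1 − Σzᵢ/Kᵢ = -0.4820, so a root lies in (0, 1).
Newton–Raphson from ψ = 0.5:
  ψ = 0.5000: g = -0.13389, g' = -0.5435 → ψ = 0.2537
  ψ = 0.2537: g = 0.00512, g' = -0.6205 → ψ = 0.2619
  ψ = 0.2619: g = 0.00003, g' = -0.6140 → ψ = 0.2620
Converged at ψ = 0.2620.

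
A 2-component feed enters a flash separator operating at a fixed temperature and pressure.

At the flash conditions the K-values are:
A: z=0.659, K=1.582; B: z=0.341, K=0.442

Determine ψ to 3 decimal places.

ψ = 0.595

Rachford–Rice: g(ψ) = Σ zᵢ(Kᵢ−1)/(1+ψ(Kᵢ−1)) = 0.
g(0) = ΣzᵢKᵢ − 1 = 0.193 and g(1) = 1 − Σzᵢ/Kᵢ = -0.188, so a root lies in (0, 1).
Iterate (Newton) starting at ψ = 0.53:
  ψ = 0.530: g = 0.0229, g' = -0.344 → ψ = 0.597
  ψ = 0.597: g = -0.0005, g' = -0.362 → ψ = 0.595
Converged at ψ = 0.595.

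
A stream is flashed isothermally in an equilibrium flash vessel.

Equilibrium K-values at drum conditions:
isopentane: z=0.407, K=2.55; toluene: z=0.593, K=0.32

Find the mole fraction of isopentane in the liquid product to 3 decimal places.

x_isopentane = 0.305

Newton iteration, V/F⁰ = 0.5:
  V/F = 0.500: g = -0.2556, g' = -0.940 → V/F = 0.228
  V/F = 0.228: g = -0.0112, g' = -0.918 → V/F = 0.216
Converged at V/F = 0.216.
Compositions from xᵢ = zᵢ/(1+V/F(Kᵢ−1)), yᵢ = Kᵢxᵢ:
  isopentane: x = 0.305, y = 0.778
  toluene: x = 0.695, y = 0.222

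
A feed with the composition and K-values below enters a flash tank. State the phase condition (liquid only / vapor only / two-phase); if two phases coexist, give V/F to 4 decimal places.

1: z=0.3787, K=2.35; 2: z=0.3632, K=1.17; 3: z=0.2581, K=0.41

two-phase, V/F = 0.8236

ΣzᵢKᵢ = 1.4207; Σzᵢ/Kᵢ = 1.1011.
Both exceed 1, so a two-phase solution exists.
Newton iteration, ψ⁰ = 0.31:
  ψ = 0.3100: g = 0.23270, g' = -0.4870 → ψ = 0.7878
  ψ = 0.7878: g = 0.01769, g' = -0.4839 → ψ = 0.8243
  ψ = 0.8243: g = -0.00034, g' = -0.5032 → ψ = 0.8236
Converged at ψ = 0.8236.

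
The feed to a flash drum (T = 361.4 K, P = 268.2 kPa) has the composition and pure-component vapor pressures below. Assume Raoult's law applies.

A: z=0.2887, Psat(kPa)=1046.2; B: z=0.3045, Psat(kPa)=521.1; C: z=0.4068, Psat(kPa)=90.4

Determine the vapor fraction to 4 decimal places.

Raoult's law: Kᵢ = Pᵢˢᵃᵗ/P = Pᵢˢᵃᵗ/268.2.
  K_A = 1046.2/268.2 = 3.900820, K_B = 521.1/268.2 = 1.942953, K_C = 90.4/268.2 = 0.337062
Material balance + equilibrium reduce to Σ zᵢ(Kᵢ−1)/(1+ψ(Kᵢ−1)) = 0.
Check two-phase: ΣzᵢKᵢ = 1.8549 > 1 and Σzᵢ/Kᵢ = 1.4376 > 1, so g(0) = 0.8549 > 0 and g(1) = -0.4376 < 0.
Newton iteration, ψ⁰ = 0.51:
  ψ = 0.5100: g = 0.12422, g' = -0.9267 → ψ = 0.6440
Converged at ψ = 0.6440.

ψ = 0.6440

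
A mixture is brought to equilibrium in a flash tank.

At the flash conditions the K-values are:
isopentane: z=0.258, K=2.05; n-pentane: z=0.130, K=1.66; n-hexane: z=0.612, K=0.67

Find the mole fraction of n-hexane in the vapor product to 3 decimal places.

y_n-hexane = 0.491

Material balance + equilibrium reduce to Σ zᵢ(Kᵢ−1)/(1+ψ(Kᵢ−1)) = 0.
Feasibility: ΣzᵢKᵢ = 1.155, Σzᵢ/Kᵢ = 1.118 — both > 1, two phases present.
Newton iteration, ψ⁰ = 0.5:
  ψ = 0.500: g = 0.0003, g' = -0.250 → ψ = 0.501
Converged at ψ = 0.501.
Compositions from xᵢ = zᵢ/(1+ψ(Kᵢ−1)), yᵢ = Kᵢxᵢ:
  isopentane: x = 0.169, y = 0.347
  n-pentane: x = 0.098, y = 0.162
  n-hexane: x = 0.733, y = 0.491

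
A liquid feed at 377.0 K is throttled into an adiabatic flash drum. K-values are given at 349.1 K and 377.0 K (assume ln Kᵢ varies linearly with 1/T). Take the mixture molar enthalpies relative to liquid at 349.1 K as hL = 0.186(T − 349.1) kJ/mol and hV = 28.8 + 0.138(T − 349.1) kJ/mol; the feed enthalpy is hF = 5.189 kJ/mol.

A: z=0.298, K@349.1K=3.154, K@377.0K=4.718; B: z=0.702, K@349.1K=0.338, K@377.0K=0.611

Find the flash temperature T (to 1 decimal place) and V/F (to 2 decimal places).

T = 352.1 K, V/F = 0.16

Adiabatic flash: solve Rachford–Rice at each trial T, then check hF = ψ·hV(T) + (1−ψ)·hL(T).
  T = 349.1 K: K = (3.154, 0.338), RR gives ψ = 0.124, H_out = 3.578 kJ/mol
  T = 377.0 K: K = (4.718, 0.611), RR gives ψ = 0.577, H_out = 21.041 kJ/mol
  T = 363.1 K: K = (3.890, 0.460), RR gives ψ = 0.309, H_out = 11.298 kJ/mol
  T = 356.1 K: K = (3.510, 0.396), RR gives ψ = 0.213, H_out = 7.375 kJ/mol
  T = 352.6 K: K = (3.329, 0.366), RR gives ψ = 0.169, H_out = 5.478 kJ/mol
  T = 350.9 K: K = (3.243, 0.352), RR gives ψ = 0.147, H_out = 4.557 kJ/mol
Linear interpolation between T = 350.9 (H_out = 4.557) and T = 352.6 (H_out = 5.478) on hF = 5.189 gives T ≈ 352.1 K, at which ψ = 0.16.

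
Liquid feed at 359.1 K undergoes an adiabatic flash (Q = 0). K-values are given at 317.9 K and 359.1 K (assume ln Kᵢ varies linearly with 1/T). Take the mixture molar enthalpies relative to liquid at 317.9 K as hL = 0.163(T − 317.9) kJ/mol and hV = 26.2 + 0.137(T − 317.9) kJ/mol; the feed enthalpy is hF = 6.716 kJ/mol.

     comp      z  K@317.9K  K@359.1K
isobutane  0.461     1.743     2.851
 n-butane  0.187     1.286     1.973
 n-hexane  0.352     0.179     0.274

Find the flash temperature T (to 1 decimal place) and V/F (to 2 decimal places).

T = 319.8 K, V/F = 0.24

Adiabatic flash: solve Rachford–Rice at each trial T, then check hF = ψ·hV(T) + (1−ψ)·hL(T).
  T = 317.9 K: K = (1.743, 1.286, 0.179), RR gives ψ = 0.206, H_out = 5.385 kJ/mol
  T = 359.1 K: K = (2.851, 1.973, 0.274), RR gives ψ = 0.664, H_out = 23.400 kJ/mol
  T = 338.5 K: K = (2.263, 1.614, 0.224), RR gives ψ = 0.498, H_out = 16.151 kJ/mol
  T = 328.2 K: K = (1.994, 1.446, 0.201), RR gives ψ = 0.380, H_out = 11.537 kJ/mol
  T = 323.0 K: K = (1.865, 1.364, 0.190), RR gives ψ = 0.302, H_out = 8.702 kJ/mol
  T = 320.4 K: K = (1.802, 1.324, 0.184), RR gives ψ = 0.256, H_out = 7.092 kJ/mol
  T = 319.1 K: K = (1.771, 1.304, 0.182), RR gives ψ = 0.230, H_out = 6.226 kJ/mol
Linear interpolation between T = 319.1 (H_out = 6.226) and T = 320.4 (H_out = 7.092) on hF = 6.716 gives T ≈ 319.8 K, at which ψ = 0.24.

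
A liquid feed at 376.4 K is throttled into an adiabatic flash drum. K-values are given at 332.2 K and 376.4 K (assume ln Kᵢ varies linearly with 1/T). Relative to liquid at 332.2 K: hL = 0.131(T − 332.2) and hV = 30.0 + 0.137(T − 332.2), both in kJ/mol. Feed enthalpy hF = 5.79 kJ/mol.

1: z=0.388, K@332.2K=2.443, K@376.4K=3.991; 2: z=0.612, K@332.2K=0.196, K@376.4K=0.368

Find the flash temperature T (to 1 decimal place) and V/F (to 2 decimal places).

Adiabatic flash: solve Rachford–Rice at each trial T, then check hF = ψ·hV(T) + (1−ψ)·hL(T).
  T = 332.2 K: K = (2.443, 0.196), RR gives ψ = 0.058, H_out = 1.754 kJ/mol
  T = 376.4 K: K = (3.991, 0.368), RR gives ψ = 0.409, H_out = 18.178 kJ/mol
  T = 354.3 K: K = (3.171, 0.274), RR gives ψ = 0.252, H_out = 10.501 kJ/mol
  T = 343.2 K: K = (2.793, 0.233), RR gives ψ = 0.164, H_out = 6.385 kJ/mol
  T = 337.7 K: K = (2.615, 0.214), RR gives ψ = 0.115, H_out = 4.164 kJ/mol
  T = 340.4 K: K = (2.702, 0.223), RR gives ψ = 0.140, H_out = 5.274 kJ/mol
  T = 341.8 K: K = (2.747, 0.228), RR gives ψ = 0.152, H_out = 5.834 kJ/mol
Linear interpolation between T = 340.4 (H_out = 5.274) and T = 341.8 (H_out = 5.834) on hF = 5.79 gives T ≈ 341.7 K, at which ψ = 0.15.

T = 341.7 K, V/F = 0.15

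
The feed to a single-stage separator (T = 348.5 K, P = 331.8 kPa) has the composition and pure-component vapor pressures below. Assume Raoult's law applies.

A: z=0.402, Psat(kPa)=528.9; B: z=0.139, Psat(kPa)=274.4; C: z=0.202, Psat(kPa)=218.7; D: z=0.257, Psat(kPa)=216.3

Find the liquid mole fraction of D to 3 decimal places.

x_D = 0.287

Raoult's law: Kᵢ = Pᵢˢᵃᵗ/P = Pᵢˢᵃᵗ/331.8.
  K_A = 528.9/331.8 = 1.59403, K_B = 274.4/331.8 = 0.82700, K_C = 218.7/331.8 = 0.65913, K_D = 216.3/331.8 = 0.65190
Material balance + equilibrium reduce to Σ zᵢ(Kᵢ−1)/(1+V/F(Kᵢ−1)) = 0.
Check two-phase: ΣzᵢKᵢ = 1.056 > 1 and Σzᵢ/Kᵢ = 1.121 > 1, so g(0) = 0.056 > 0 and g(1) = -0.121 < 0.
Newton–Raphson from V/F = 0.59:
  V/F = 0.590: g = -0.0487, g' = -0.169 → V/F = 0.302
  V/F = 0.302: g = 0.0004, g' = -0.175 → V/F = 0.304
Converged at V/F = 0.304.
Compositions from xᵢ = zᵢ/(1+V/F(Kᵢ−1)), yᵢ = Kᵢxᵢ:
  A: x = 0.340, y = 0.543
  B: x = 0.147, y = 0.121
  C: x = 0.225, y = 0.149
  D: x = 0.287, y = 0.187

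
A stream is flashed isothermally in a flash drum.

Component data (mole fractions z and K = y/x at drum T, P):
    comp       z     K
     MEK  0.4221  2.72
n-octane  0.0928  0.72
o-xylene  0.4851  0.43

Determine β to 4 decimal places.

Rachford–Rice: g(β) = Σ zᵢ(Kᵢ−1)/(1+β(Kᵢ−1)) = 0.
Feasibility: ΣzᵢKᵢ = 1.4235, Σzᵢ/Kᵢ = 1.4122 — both > 1, two phases present.
Iterate (Newton) starting at β = 0.6:
  β = 0.6000: g = -0.09416, g' = -0.6770 → β = 0.4609
  β = 0.4609: g = 0.00010, g' = -0.6881 → β = 0.4611
Converged at β = 0.4611.

β = 0.4611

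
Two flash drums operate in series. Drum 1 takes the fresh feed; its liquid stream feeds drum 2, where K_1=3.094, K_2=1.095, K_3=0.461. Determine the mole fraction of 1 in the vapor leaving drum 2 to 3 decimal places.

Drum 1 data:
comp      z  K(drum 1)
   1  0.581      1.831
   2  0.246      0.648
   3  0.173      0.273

y_1 (drum 2) = 0.421

Drum 1:
Let ψ₁ = V/F and solve Σ zᵢ(Kᵢ−1)/(1+ψ₁(Kᵢ−1)) = 0.
g(0) = ΣzᵢKᵢ − 1 = 0.270 and g(1) = 1 − Σzᵢ/Kᵢ = -0.331, so a root lies in (0, 1).
Newton–Raphson from ψ₁ = 0.47:
  ψ₁ = 0.470: g = 0.0524, g' = -0.462 → ψ₁ = 0.583
  ψ₁ = 0.583: g = -0.0022, g' = -0.506 → ψ₁ = 0.579
Converged at ψ₁ = 0.579.
Drum-1 compositions:
  1: x = 0.392, y = 0.718
  2: x = 0.309, y = 0.200
  3: x = 0.299, y = 0.082
Drum-2 feed = drum-1 liquid: z₂ = (0.3923, 0.3090, 0.2988).
Drum 2:
Rachford–Rice: g(ψ₂) = Σ zᵢ(Kᵢ−1)/(1+ψ₂(Kᵢ−1)) = 0.
Check two-phase: ΣzᵢKᵢ = 1.690 > 1 and Σzᵢ/Kᵢ = 1.057 > 1, so g(0) = 0.690 > 0 and g(1) = -0.057 < 0.
Iterate (Newton) starting at ψ₂ = 0.5:
  ψ₂ = 0.500: g = 0.2088, g' = -0.576 → ψ₂ = 0.863
  ψ₂ = 0.863: g = 0.0188, g' = -0.524 → ψ₂ = 0.899
  ψ₂ = 0.899: g = -0.0002, g' = -0.536 → ψ₂ = 0.898
Converged at ψ₂ = 0.898.
  1: x = 0.136, y = 0.421
  2: x = 0.285, y = 0.312
  3: x = 0.579, y = 0.267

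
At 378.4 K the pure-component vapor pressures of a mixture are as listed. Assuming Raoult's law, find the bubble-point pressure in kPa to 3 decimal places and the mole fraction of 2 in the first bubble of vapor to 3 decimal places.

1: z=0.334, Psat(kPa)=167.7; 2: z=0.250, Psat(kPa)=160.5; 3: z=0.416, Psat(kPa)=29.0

At the bubble point ψ → 0, so ΣzᵢKᵢ = 1 with Kᵢ = Pᵢˢᵃᵗ/P ⇒ P = ΣzᵢPᵢˢᵃᵗ.
P = 0.334·167.7 + 0.250·160.5 + 0.416·29.0 = 108.201 kPa
yᵢ = zᵢPᵢˢᵃᵗ/P ⇒ y_2 = 0.250·160.5/108.201 = 0.371

Pbub = 108.201 kPa, y_2 = 0.371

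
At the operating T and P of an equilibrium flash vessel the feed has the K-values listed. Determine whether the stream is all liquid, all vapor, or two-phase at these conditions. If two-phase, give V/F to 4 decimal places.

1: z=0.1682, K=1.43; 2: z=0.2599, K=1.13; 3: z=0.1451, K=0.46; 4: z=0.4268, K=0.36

ΣzᵢKᵢ = 0.7546; Σzᵢ/Kᵢ = 1.8486.
Since ΣzᵢKᵢ < 1 the mixture is below its bubble point — single liquid phase.

all liquid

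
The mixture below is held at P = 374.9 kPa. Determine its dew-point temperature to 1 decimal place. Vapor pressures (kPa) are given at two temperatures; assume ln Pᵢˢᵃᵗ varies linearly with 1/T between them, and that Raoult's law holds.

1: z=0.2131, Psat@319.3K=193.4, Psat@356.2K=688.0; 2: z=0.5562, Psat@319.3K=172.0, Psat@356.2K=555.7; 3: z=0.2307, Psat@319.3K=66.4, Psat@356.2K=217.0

Dew-point temperature: Σzᵢ·P/Pᵢˢᵃᵗ(T) = 1. Interpolate ln Pᵢˢᵃᵗ = aᵢ + bᵢ/T.
  T = 319.3 K: ΣzᵢP/Pᵢˢᵃᵗ = 2.9280
  T = 356.2 K: ΣzᵢP/Pᵢˢᵃᵗ = 0.8899
  T = 337.8 K: ΣzᵢP/Pᵢˢᵃᵗ = 1.5598
  T = 347.0 K: ΣzᵢP/Pᵢˢᵃᵗ = 1.1694
  T = 351.6 K: ΣzᵢP/Pᵢˢᵃᵗ = 1.0183
  T = 353.9 K: ΣzᵢP/Pᵢˢᵃᵗ = 0.9515
Interpolating between 351.6 K and 353.9 K gives T ≈ 352.2 K.

T = 352.2 K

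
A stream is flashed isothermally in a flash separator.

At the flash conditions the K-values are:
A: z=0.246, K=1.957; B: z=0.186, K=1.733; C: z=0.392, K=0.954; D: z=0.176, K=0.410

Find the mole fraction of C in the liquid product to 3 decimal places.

Material balance + equilibrium reduce to Σ zᵢ(Kᵢ−1)/(1+ψ(Kᵢ−1)) = 0.
g(0) = ΣzᵢKᵢ − 1 = 0.250 and g(1) = 1 − Σzᵢ/Kᵢ = -0.073, so a root lies in (0, 1).
Newton–Raphson from ψ = 0.5:
  ψ = 0.500: g = 0.0933, g' = -0.281 → ψ = 0.832
  ψ = 0.832: g = -0.0070, g' = -0.346 → ψ = 0.812
Converged at ψ = 0.812.
Compositions from xᵢ = zᵢ/(1+ψ(Kᵢ−1)), yᵢ = Kᵢxᵢ:
  A: x = 0.138, y = 0.271
  B: x = 0.117, y = 0.202
  C: x = 0.407, y = 0.388
  D: x = 0.338, y = 0.138

x_C = 0.407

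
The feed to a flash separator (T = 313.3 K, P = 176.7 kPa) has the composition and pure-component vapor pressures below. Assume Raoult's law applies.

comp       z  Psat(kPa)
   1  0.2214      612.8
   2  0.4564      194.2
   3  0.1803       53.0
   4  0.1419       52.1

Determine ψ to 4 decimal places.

ψ = 0.4058

Raoult's law: Kᵢ = Pᵢˢᵃᵗ/P = Pᵢˢᵃᵗ/176.7.
  K_1 = 612.8/176.7 = 3.468025, K_2 = 194.2/176.7 = 1.099038, K_3 = 53.0/176.7 = 0.299943, K_4 = 52.1/176.7 = 0.294850
Iterate (Newton) starting at ψ = 0.5:
  ψ = 0.5000: g = -0.06109, g' = -0.6518 → ψ = 0.4063
  ψ = 0.4063: g = -0.00033, g' = -0.6515 → ψ = 0.4058
Converged at ψ = 0.4058.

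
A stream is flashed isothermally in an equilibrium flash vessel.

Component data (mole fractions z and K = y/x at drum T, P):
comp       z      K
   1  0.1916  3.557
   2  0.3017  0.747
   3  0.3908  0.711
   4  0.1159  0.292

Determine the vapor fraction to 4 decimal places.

ψ = 0.2434

Iterate (Newton) starting at ψ = 0.63:
  ψ = 0.6300: g = -0.18937, g' = -0.4492 → ψ = 0.2084
  ψ = 0.2084: g = 0.02257, g' = -0.6715 → ψ = 0.2420
  ψ = 0.2420: g = 0.00085, g' = -0.6222 → ψ = 0.2434
Converged at ψ = 0.2434.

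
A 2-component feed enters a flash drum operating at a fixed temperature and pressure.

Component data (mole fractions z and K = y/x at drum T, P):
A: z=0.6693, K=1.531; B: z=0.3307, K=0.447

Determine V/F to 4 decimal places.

V/F = 0.5875

Material balance + equilibrium reduce to Σ zᵢ(Kᵢ−1)/(1+V/F(Kᵢ−1)) = 0.
Feasibility: ΣzᵢKᵢ = 1.1725, Σzᵢ/Kᵢ = 1.1770 — both > 1, two phases present.
Binary case is linear: z₁(K₁−1)(1+V/F(K₂−1)) + z₂(K₂−1)(1+V/F(K₁−1)) = 0
⇒ V/F = [z₁(K₁−1)+z₂(K₂−1)] / [−(K₁−1)(K₂−1)] = 0.17252/0.29364 = 0.5875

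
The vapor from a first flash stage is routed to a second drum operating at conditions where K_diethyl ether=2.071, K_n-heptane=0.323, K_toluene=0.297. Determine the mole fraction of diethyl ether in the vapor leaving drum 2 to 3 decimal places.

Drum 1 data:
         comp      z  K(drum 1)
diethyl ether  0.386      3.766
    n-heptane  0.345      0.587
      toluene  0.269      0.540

y_diethyl ether (drum 2) = 0.810

Drum 1:
Newton–Raphson from ψ₁ = 0.69:
  ψ₁ = 0.690: g = -0.0135, g' = -0.586 → ψ₁ = 0.667
Converged at ψ₁ = 0.667.
Drum-1 compositions:
  diethyl ether: x = 0.136, y = 0.511
  n-heptane: x = 0.476, y = 0.280
  toluene: x = 0.388, y = 0.210
Drum-2 feed = drum-1 vapor: z₂ = (0.5109, 0.2795, 0.2096).
Drum 2:
Let ψ₂ = V/F and solve Σ zᵢ(Kᵢ−1)/(1+ψ₂(Kᵢ−1)) = 0.
Feasibility: ΣzᵢKᵢ = 1.211, Σzᵢ/Kᵢ = 1.818 — both > 1, two phases present.
Newton iteration, ψ₂⁰ = 0.42:
  ψ₂ = 0.420: g = -0.0961, g' = -0.737 → ψ₂ = 0.290
  ψ₂ = 0.290: g = -0.0028, g' = -0.703 → ψ₂ = 0.286
Converged at ψ₂ = 0.286.
  diethyl ether: x = 0.391, y = 0.810
  n-heptane: x = 0.347, y = 0.112
  toluene: x = 0.262, y = 0.078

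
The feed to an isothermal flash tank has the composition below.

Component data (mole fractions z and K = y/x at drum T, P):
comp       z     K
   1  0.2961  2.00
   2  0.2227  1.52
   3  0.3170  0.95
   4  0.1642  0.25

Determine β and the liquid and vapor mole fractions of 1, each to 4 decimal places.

Material balance + equilibrium reduce to Σ zᵢ(Kᵢ−1)/(1+β(Kᵢ−1)) = 0.
Check two-phase: ΣzᵢKᵢ = 1.2729 > 1 and Σzᵢ/Kᵢ = 1.2850 > 1, so g(0) = 0.2729 > 0 and g(1) = -0.2850 < 0.
Newton–Raphson from β = 0.45:
  β = 0.4500: g = 0.09595, g' = -0.3916 → β = 0.6950
  β = 0.6950: g = -0.01390, g' = -0.5394 → β = 0.6692
  β = 0.6692: g = -0.00035, g' = -0.5126 → β = 0.6685
Converged at β = 0.6685.
Compositions from xᵢ = zᵢ/(1+β(Kᵢ−1)), yᵢ = Kᵢxᵢ:
  1: x = 0.1775, y = 0.3549
  2: x = 0.1653, y = 0.2512
  3: x = 0.3280, y = 0.3116
  4: x = 0.3293, y = 0.0823

β = 0.6685, x_1 = 0.1775, y_1 = 0.3549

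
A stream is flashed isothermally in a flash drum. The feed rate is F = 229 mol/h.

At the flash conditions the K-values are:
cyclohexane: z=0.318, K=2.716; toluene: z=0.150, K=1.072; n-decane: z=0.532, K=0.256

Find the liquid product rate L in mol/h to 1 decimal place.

L = 194.9 mol/h

Rachford–Rice: g(ψ) = Σ zᵢ(Kᵢ−1)/(1+ψ(Kᵢ−1)) = 0.
Check two-phase: ΣzᵢKᵢ = 1.161 > 1 and Σzᵢ/Kᵢ = 2.335 > 1, so g(0) = 0.161 > 0 and g(1) = -1.335 < 0.
Newton–Raphson from ψ = 0.58:
  ψ = 0.580: g = -0.4124, g' = -1.147 → ψ = 0.221
  ψ = 0.221: g = -0.0670, g' = -0.915 → ψ = 0.147
  ψ = 0.147: g = 0.0017, g' = -0.969 → ψ = 0.149
Converged at ψ = 0.149.
Then V = ψ·F = 0.1491·229 = 34.1 mol/h and L = F − V = 194.9 mol/h.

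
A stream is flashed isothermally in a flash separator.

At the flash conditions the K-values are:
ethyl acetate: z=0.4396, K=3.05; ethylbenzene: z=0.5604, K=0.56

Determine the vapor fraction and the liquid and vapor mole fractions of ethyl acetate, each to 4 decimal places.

ψ = 0.7257, x_ethyl acetate = 0.1767, y_ethyl acetate = 0.5390

Rachford–Rice: g(ψ) = Σ zᵢ(Kᵢ−1)/(1+ψ(Kᵢ−1)) = 0.
Feasibility: ΣzᵢKᵢ = 1.6546, Σzᵢ/Kᵢ = 1.1448 — both > 1, two phases present.
Iterate (Newton) starting at ψ = 0.69:
  ψ = 0.6900: g = 0.01916, g' = -0.5406 → ψ = 0.7254
  ψ = 0.7254: g = 0.00015, g' = -0.5327 → ψ = 0.7257
Converged at ψ = 0.7257.
Compositions from xᵢ = zᵢ/(1+ψ(Kᵢ−1)), yᵢ = Kᵢxᵢ:
  ethyl acetate: x = 0.1767, y = 0.5390
  ethylbenzene: x = 0.8233, y = 0.4610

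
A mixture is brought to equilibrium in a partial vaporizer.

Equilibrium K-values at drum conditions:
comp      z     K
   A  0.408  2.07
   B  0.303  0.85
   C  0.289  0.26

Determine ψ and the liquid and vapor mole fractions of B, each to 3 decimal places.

ψ = 0.315, x_B = 0.318, y_B = 0.270

Rachford–Rice: g(ψ) = Σ zᵢ(Kᵢ−1)/(1+ψ(Kᵢ−1)) = 0.
Feasibility: ΣzᵢKᵢ = 1.177, Σzᵢ/Kᵢ = 1.665 — both > 1, two phases present.
Iterate (Newton) starting at ψ = 0.5:
  ψ = 0.500: g = -0.1042, g' = -0.605 → ψ = 0.328
  ψ = 0.328: g = -0.0069, g' = -0.539 → ψ = 0.315
Converged at ψ = 0.315.
Compositions from xᵢ = zᵢ/(1+ψ(Kᵢ−1)), yᵢ = Kᵢxᵢ:
  A: x = 0.305, y = 0.632
  B: x = 0.318, y = 0.270
  C: x = 0.377, y = 0.098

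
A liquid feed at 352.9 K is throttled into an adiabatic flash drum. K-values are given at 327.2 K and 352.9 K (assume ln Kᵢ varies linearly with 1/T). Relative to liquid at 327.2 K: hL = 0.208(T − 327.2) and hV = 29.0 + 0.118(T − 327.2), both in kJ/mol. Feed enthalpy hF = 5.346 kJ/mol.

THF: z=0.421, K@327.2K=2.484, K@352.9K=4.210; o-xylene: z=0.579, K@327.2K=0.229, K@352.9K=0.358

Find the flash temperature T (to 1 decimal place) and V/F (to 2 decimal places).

Adiabatic flash: solve Rachford–Rice at each trial T, then check hF = ψ·hV(T) + (1−ψ)·hL(T).
  T = 327.2 K: K = (2.484, 0.229), RR gives ψ = 0.156, H_out = 4.521 kJ/mol
  T = 352.9 K: K = (4.210, 0.358), RR gives ψ = 0.475, H_out = 18.032 kJ/mol
  T = 340.0 K: K = (3.263, 0.289), RR gives ψ = 0.336, H_out = 12.015 kJ/mol
  T = 333.6 K: K = (2.854, 0.258), RR gives ψ = 0.255, H_out = 8.575 kJ/mol
  T = 330.4 K: K = (2.665, 0.243), RR gives ψ = 0.208, H_out = 6.647 kJ/mol
  T = 328.8 K: K = (2.573, 0.236), RR gives ψ = 0.183, H_out = 5.612 kJ/mol
Linear interpolation between T = 327.2 (H_out = 4.521) and T = 328.8 (H_out = 5.612) on hF = 5.346 gives T ≈ 328.4 K, at which ψ = 0.18.

T = 328.4 K, V/F = 0.18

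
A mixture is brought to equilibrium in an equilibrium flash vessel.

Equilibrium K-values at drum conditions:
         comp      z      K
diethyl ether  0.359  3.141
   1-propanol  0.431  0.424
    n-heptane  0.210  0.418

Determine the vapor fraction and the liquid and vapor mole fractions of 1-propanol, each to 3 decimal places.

Newton–Raphson from ψ = 0.55:
  ψ = 0.550: g = -0.1902, g' = -0.807 → ψ = 0.314
  ψ = 0.314: g = 0.0066, g' = -0.908 → ψ = 0.322
Converged at ψ = 0.322.
Compositions from xᵢ = zᵢ/(1+ψ(Kᵢ−1)), yᵢ = Kᵢxᵢ:
  diethyl ether: x = 0.213, y = 0.668
  1-propanol: x = 0.529, y = 0.224
  n-heptane: x = 0.258, y = 0.108

ψ = 0.322, x_1-propanol = 0.529, y_1-propanol = 0.224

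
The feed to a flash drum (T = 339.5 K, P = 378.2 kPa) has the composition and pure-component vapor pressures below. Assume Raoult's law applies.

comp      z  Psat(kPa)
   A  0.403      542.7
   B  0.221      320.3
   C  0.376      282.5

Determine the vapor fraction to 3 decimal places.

Raoult's law: Kᵢ = Pᵢˢᵃᵗ/P = Pᵢˢᵃᵗ/378.2.
  K_A = 542.7/378.2 = 1.43496, K_B = 320.3/378.2 = 0.84691, K_C = 282.5/378.2 = 0.74696
Material balance + equilibrium reduce to Σ zᵢ(Kᵢ−1)/(1+ψ(Kᵢ−1)) = 0.
Feasibility: ΣzᵢKᵢ = 1.046, Σzᵢ/Kᵢ = 1.045 — both > 1, two phases present.
Newton iteration, ψ⁰ = 0.52:
  ψ = 0.520: g = -0.0034, g' = -0.089 → ψ = 0.482
Converged at ψ = 0.482.

ψ = 0.482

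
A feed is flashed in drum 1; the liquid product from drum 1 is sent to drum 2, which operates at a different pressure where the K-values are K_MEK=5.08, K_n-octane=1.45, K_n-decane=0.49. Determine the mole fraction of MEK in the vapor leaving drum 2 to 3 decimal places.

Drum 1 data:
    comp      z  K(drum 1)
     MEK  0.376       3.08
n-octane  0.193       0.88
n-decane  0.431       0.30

Drum 1:
Iterate (Newton) starting at ψ₁ = 0.5:
  ψ₁ = 0.500: g = -0.1054, g' = -0.894 → ψ₁ = 0.382
Converged at ψ₁ = 0.382.
Drum-1 compositions:
  MEK: x = 0.210, y = 0.646
  n-octane: x = 0.202, y = 0.178
  n-decane: x = 0.588, y = 0.176
Drum-2 feed = drum-1 liquid: z₂ = (0.2096, 0.2023, 0.5881).
Drum 2:
Iterate (Newton) starting at ψ₂ = 0.5:
  ψ₂ = 0.500: g = -0.0470, g' = -0.680 → ψ₂ = 0.431
  ψ₂ = 0.431: g = 0.0019, g' = -0.739 → ψ₂ = 0.433
Converged at ψ₂ = 0.433.
  MEK: x = 0.076, y = 0.385
  n-octane: x = 0.169, y = 0.245
  n-decane: x = 0.755, y = 0.370

y_MEK (drum 2) = 0.385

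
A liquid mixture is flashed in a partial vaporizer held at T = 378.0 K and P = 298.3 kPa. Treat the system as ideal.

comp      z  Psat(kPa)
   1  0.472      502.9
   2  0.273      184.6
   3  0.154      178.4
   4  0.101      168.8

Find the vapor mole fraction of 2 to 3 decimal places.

y_2 = 0.201

Raoult's law: Kᵢ = Pᵢˢᵃᵗ/P = Pᵢˢᵃᵗ/298.3.
  K_1 = 502.9/298.3 = 1.68589, K_2 = 184.6/298.3 = 0.61884, K_3 = 178.4/298.3 = 0.59806, K_4 = 168.8/298.3 = 0.56587
Let β = V/F and solve Σ zᵢ(Kᵢ−1)/(1+β(Kᵢ−1)) = 0.
Check two-phase: ΣzᵢKᵢ = 1.114 > 1 and Σzᵢ/Kᵢ = 1.157 > 1, so g(0) = 0.114 > 0 and g(1) = -0.157 < 0.
Newton–Raphson from β = 0.5:
  β = 0.500: g = -0.0210, g' = -0.254 → β = 0.417
Converged at β = 0.417.
Compositions from xᵢ = zᵢ/(1+β(Kᵢ−1)), yᵢ = Kᵢxᵢ:
  1: x = 0.367, y = 0.619
  2: x = 0.325, y = 0.201
  3: x = 0.185, y = 0.111
  4: x = 0.123, y = 0.070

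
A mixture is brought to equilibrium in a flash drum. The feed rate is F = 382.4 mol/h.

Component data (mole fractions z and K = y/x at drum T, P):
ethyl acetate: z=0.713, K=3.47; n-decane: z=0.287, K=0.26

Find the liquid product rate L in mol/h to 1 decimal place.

L = 58.4 mol/h

Let ψ = V/F and solve Σ zᵢ(Kᵢ−1)/(1+ψ(Kᵢ−1)) = 0.
Check two-phase: ΣzᵢKᵢ = 2.549 > 1 and Σzᵢ/Kᵢ = 1.309 > 1, so g(0) = 1.549 > 0 and g(1) = -0.309 < 0.
Binary case is linear: z₁(K₁−1)(1+ψ(K₂−1)) + z₂(K₂−1)(1+ψ(K₁−1)) = 0
⇒ ψ = [z₁(K₁−1)+z₂(K₂−1)] / [−(K₁−1)(K₂−1)] = 1.5487/1.8278 = 0.847
Then V = ψ·F = 0.8473·382.4 = 324.0 mol/h and L = F − V = 58.4 mol/h.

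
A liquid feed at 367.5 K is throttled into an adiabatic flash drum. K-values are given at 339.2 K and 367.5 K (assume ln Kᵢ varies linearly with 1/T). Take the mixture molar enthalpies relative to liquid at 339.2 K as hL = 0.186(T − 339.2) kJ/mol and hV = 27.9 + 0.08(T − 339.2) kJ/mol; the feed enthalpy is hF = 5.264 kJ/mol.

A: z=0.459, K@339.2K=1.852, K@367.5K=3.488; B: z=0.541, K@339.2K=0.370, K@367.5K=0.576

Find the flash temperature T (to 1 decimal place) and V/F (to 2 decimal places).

Adiabatic flash: solve Rachford–Rice at each trial T, then check hF = ψ·hV(T) + (1−ψ)·hL(T).
  T = 339.2 K: K = (1.852, 0.370), RR gives ψ = 0.094, H_out = 2.611 kJ/mol
  T = 367.5 K: K = (3.488, 0.576), RR gives ψ = 0.865, H_out = 26.805 kJ/mol
  T = 353.4 K: K = (2.577, 0.466), RR gives ψ = 0.517, H_out = 16.279 kJ/mol
  T = 346.3 K: K = (2.192, 0.416), RR gives ψ = 0.332, H_out = 10.346 kJ/mol
  T = 342.8 K: K = (2.019, 0.393), RR gives ψ = 0.225, H_out = 6.869 kJ/mol
  T = 341.0 K: K = (1.934, 0.381), RR gives ψ = 0.163, H_out = 4.847 kJ/mol
Linear interpolation between T = 341.0 (H_out = 4.847) and T = 342.8 (H_out = 6.869) on hF = 5.264 gives T ≈ 341.4 K, at which ψ = 0.18.

T = 341.4 K, V/F = 0.18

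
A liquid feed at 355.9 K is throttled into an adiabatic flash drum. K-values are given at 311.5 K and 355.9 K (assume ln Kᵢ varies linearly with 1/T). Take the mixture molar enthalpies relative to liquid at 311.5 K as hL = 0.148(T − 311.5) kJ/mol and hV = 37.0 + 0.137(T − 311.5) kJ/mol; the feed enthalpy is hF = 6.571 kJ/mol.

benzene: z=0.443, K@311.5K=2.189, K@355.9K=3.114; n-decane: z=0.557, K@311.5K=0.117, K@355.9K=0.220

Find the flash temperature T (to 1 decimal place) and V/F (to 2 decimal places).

Adiabatic flash: solve Rachford–Rice at each trial T, then check hF = ψ·hV(T) + (1−ψ)·hL(T).
  T = 311.5 K: K = (2.189, 0.117), RR gives ψ = 0.033, H_out = 1.230 kJ/mol
  T = 355.9 K: K = (3.114, 0.220), RR gives ψ = 0.304, H_out = 17.688 kJ/mol
  T = 333.7 K: K = (2.642, 0.164), RR gives ψ = 0.191, H_out = 10.288 kJ/mol
  T = 322.6 K: K = (2.412, 0.139), RR gives ψ = 0.120, H_out = 6.080 kJ/mol
  T = 328.1 K: K = (2.525, 0.151), RR gives ψ = 0.157, H_out = 8.227 kJ/mol
  T = 325.4 K: K = (2.470, 0.145), RR gives ψ = 0.139, H_out = 7.190 kJ/mol
  T = 324.0 K: K = (2.441, 0.142), RR gives ψ = 0.130, H_out = 6.640 kJ/mol
Linear interpolation between T = 322.6 (H_out = 6.080) and T = 324.0 (H_out = 6.640) on hF = 6.571 gives T ≈ 323.8 K, at which ψ = 0.13.

T = 323.8 K, V/F = 0.13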